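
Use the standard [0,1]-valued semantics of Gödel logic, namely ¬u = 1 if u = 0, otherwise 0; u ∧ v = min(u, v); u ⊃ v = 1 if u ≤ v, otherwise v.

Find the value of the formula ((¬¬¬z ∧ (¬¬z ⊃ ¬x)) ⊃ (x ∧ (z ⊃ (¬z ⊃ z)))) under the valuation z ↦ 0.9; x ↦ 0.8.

1.00

¬z: Gödel ¬ of 0.9 = 0 (operand ≠ 0)
¬¬z: Gödel ¬ of 0 = 1 (operand is 0)
¬¬¬z: Gödel ¬ of 1 = 0 (operand ≠ 0)
¬z: Gödel ¬ of 0.9 = 0 (operand ≠ 0)
¬¬z: Gödel ¬ of 0 = 1 (operand is 0)
¬x: Gödel ¬ of 0.8 = 0 (operand ≠ 0)
(¬¬z ⊃ ¬x): 1 > 0, so result = 0
(¬¬¬z ∧ (¬¬z ⊃ ¬x)) = min(0, 0) = 0
¬z: Gödel ¬ of 0.9 = 0 (operand ≠ 0)
(¬z ⊃ z): 0 ≤ 0.9, so result = 1
(z ⊃ (¬z ⊃ z)): 0.9 ≤ 1, so result = 1
(x ∧ (z ⊃ (¬z ⊃ z))) = min(0.8, 1) = 0.8
((¬¬¬z ∧ (¬¬z ⊃ ¬x)) ⊃ (x ∧ (z ⊃ (¬z ⊃ z)))): 0 ≤ 0.8, so result = 1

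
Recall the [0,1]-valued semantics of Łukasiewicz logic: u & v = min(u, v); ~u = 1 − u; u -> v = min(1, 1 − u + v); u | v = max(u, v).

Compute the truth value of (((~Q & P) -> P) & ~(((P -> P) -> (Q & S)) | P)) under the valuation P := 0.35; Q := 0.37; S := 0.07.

~Q: Łukasiewicz ¬ gives 1 − 0.37 = 0.63
(~Q & P) = min(0.63, 0.35) = 0.35
((~Q & P) -> P): min(1, 1 − 0.35 + 0.35) = 1
(P -> P): min(1, 1 − 0.35 + 0.35) = 1
(Q & S) = min(0.37, 0.07) = 0.07
((P -> P) -> (Q & S)): min(1, 1 − 1 + 0.07) = 0.07
(((P -> P) -> (Q & S)) | P) = max(0.07, 0.35) = 0.35
~(((P -> P) -> (Q & S)) | P): Łukasiewicz ¬ gives 1 − 0.35 = 0.65
(((~Q & P) -> P) & ~(((P -> P) -> (Q & S)) | P)) = min(1, 0.65) = 0.65

0.65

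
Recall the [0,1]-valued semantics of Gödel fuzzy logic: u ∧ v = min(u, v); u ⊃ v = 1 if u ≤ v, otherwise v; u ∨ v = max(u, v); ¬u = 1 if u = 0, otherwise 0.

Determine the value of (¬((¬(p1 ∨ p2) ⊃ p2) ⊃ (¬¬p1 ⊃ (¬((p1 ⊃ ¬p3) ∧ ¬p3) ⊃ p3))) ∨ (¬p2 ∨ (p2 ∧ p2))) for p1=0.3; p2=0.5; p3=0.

0.50

(p1 ∨ p2) = max(0.3, 0.5) = 0.5
¬(p1 ∨ p2): Gödel ¬ of 0.5 = 0 (operand ≠ 0)
(¬(p1 ∨ p2) ⊃ p2): 0 ≤ 0.5, so result = 1
¬p1: Gödel ¬ of 0.3 = 0 (operand ≠ 0)
¬¬p1: Gödel ¬ of 0 = 1 (operand is 0)
¬p3: Gödel ¬ of 0 = 1 (operand is 0)
(p1 ⊃ ¬p3): 0.3 ≤ 1, so result = 1
¬p3: Gödel ¬ of 0 = 1 (operand is 0)
((p1 ⊃ ¬p3) ∧ ¬p3) = min(1, 1) = 1
¬((p1 ⊃ ¬p3) ∧ ¬p3): Gödel ¬ of 1 = 0 (operand ≠ 0)
(¬((p1 ⊃ ¬p3) ∧ ¬p3) ⊃ p3): 0 ≤ 0, so result = 1
(¬¬p1 ⊃ (¬((p1 ⊃ ¬p3) ∧ ¬p3) ⊃ p3)): 1 ≤ 1, so result = 1
((¬(p1 ∨ p2) ⊃ p2) ⊃ (¬¬p1 ⊃ (¬((p1 ⊃ ¬p3) ∧ ¬p3) ⊃ p3))): 1 ≤ 1, so result = 1
¬((¬(p1 ∨ p2) ⊃ p2) ⊃ (¬¬p1 ⊃ (¬((p1 ⊃ ¬p3) ∧ ¬p3) ⊃ p3))): Gödel ¬ of 1 = 0 (operand ≠ 0)
¬p2: Gödel ¬ of 0.5 = 0 (operand ≠ 0)
(p2 ∧ p2) = min(0.5, 0.5) = 0.5
(¬p2 ∨ (p2 ∧ p2)) = max(0, 0.5) = 0.5
(¬((¬(p1 ∨ p2) ⊃ p2) ⊃ (¬¬p1 ⊃ (¬((p1 ⊃ ¬p3) ∧ ¬p3) ⊃ p3))) ∨ (¬p2 ∨ (p2 ∧ p2))) = max(0, 0.5) = 0.5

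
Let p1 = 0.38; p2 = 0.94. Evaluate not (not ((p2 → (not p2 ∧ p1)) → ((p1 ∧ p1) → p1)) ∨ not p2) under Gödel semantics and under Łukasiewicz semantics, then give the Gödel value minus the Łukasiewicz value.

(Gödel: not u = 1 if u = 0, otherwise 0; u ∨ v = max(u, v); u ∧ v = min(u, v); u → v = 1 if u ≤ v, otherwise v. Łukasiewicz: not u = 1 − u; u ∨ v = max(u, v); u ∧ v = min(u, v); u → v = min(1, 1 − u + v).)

Gödel evaluation:
  not p2: Gödel ¬ of 0.94 = 0 (operand ≠ 0)
  (not p2 ∧ p1) = min(0, 0.38) = 0
  (p2 → (not p2 ∧ p1)): 0.94 > 0, so result = 0
  (p1 ∧ p1) = min(0.38, 0.38) = 0.38
  ((p1 ∧ p1) → p1): 0.38 ≤ 0.38, so result = 1
  ((p2 → (not p2 ∧ p1)) → ((p1 ∧ p1) → p1)): 0 ≤ 1, so result = 1
  not ((p2 → (not p2 ∧ p1)) → ((p1 ∧ p1) → p1)): Gödel ¬ of 1 = 0 (operand ≠ 0)
  not p2: Gödel ¬ of 0.94 = 0 (operand ≠ 0)
  (not ((p2 → (not p2 ∧ p1)) → ((p1 ∧ p1) → p1)) ∨ not p2) = max(0, 0) = 0
  not (not ((p2 → (not p2 ∧ p1)) → ((p1 ∧ p1) → p1)) ∨ not p2): Gödel ¬ of 0 = 1 (operand is 0)
  Gödel value = 1
Łukasiewicz evaluation:
  not p2: Łukasiewicz ¬ gives 1 − 0.94 = 0.06
  (not p2 ∧ p1) = min(0.06, 0.38) = 0.06
  (p2 → (not p2 ∧ p1)): min(1, 1 − 0.94 + 0.06) = 0.12
  (p1 ∧ p1) = min(0.38, 0.38) = 0.38
  ((p1 ∧ p1) → p1): min(1, 1 − 0.38 + 0.38) = 1
  ((p2 → (not p2 ∧ p1)) → ((p1 ∧ p1) → p1)): min(1, 1 − 0.12 + 1) = 1
  not ((p2 → (not p2 ∧ p1)) → ((p1 ∧ p1) → p1)): Łukasiewicz ¬ gives 1 − 1 = 0
  not p2: Łukasiewicz ¬ gives 1 − 0.94 = 0.06
  (not ((p2 → (not p2 ∧ p1)) → ((p1 ∧ p1) → p1)) ∨ not p2) = max(0, 0.06) = 0.06
  not (not ((p2 → (not p2 ∧ p1)) → ((p1 ∧ p1) → p1)) ∨ not p2): Łukasiewicz ¬ gives 1 − 0.06 = 0.94
  Łukasiewicz value = 0.94
Difference: 1 − 0.94 = 0.06

0.06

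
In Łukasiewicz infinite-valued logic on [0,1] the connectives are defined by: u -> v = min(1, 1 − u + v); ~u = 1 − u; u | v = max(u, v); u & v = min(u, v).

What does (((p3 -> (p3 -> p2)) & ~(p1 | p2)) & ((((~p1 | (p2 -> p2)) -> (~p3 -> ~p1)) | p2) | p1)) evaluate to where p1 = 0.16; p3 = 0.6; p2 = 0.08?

(p3 -> p2): min(1, 1 − 0.6 + 0.08) = 0.48
(p3 -> (p3 -> p2)): min(1, 1 − 0.6 + 0.48) = 0.88
(p1 | p2) = max(0.16, 0.08) = 0.16
~(p1 | p2): Łukasiewicz ¬ gives 1 − 0.16 = 0.84
((p3 -> (p3 -> p2)) & ~(p1 | p2)) = min(0.88, 0.84) = 0.84
~p1: Łukasiewicz ¬ gives 1 − 0.16 = 0.84
(p2 -> p2): min(1, 1 − 0.08 + 0.08) = 1
(~p1 | (p2 -> p2)) = max(0.84, 1) = 1
~p3: Łukasiewicz ¬ gives 1 − 0.6 = 0.4
~p1: Łukasiewicz ¬ gives 1 − 0.16 = 0.84
(~p3 -> ~p1): min(1, 1 − 0.4 + 0.84) = 1
((~p1 | (p2 -> p2)) -> (~p3 -> ~p1)): min(1, 1 − 1 + 1) = 1
(((~p1 | (p2 -> p2)) -> (~p3 -> ~p1)) | p2) = max(1, 0.08) = 1
((((~p1 | (p2 -> p2)) -> (~p3 -> ~p1)) | p2) | p1) = max(1, 0.16) = 1
(((p3 -> (p3 -> p2)) & ~(p1 | p2)) & ((((~p1 | (p2 -> p2)) -> (~p3 -> ~p1)) | p2) | p1)) = min(0.84, 1) = 0.84

0.84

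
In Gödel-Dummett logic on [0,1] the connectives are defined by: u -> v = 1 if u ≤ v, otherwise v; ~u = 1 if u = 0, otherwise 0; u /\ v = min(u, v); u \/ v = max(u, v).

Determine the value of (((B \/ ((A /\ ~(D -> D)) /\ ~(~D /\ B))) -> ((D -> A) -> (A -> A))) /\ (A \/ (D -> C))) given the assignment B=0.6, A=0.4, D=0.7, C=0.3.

(D -> D): 0.7 ≤ 0.7, so result = 1
~(D -> D): Gödel ¬ of 1 = 0 (operand ≠ 0)
(A /\ ~(D -> D)) = min(0.4, 0) = 0
~D: Gödel ¬ of 0.7 = 0 (operand ≠ 0)
(~D /\ B) = min(0, 0.6) = 0
~(~D /\ B): Gödel ¬ of 0 = 1 (operand is 0)
((A /\ ~(D -> D)) /\ ~(~D /\ B)) = min(0, 1) = 0
(B \/ ((A /\ ~(D -> D)) /\ ~(~D /\ B))) = max(0.6, 0) = 0.6
(D -> A): 0.7 > 0.4, so result = 0.4
(A -> A): 0.4 ≤ 0.4, so result = 1
((D -> A) -> (A -> A)): 0.4 ≤ 1, so result = 1
((B \/ ((A /\ ~(D -> D)) /\ ~(~D /\ B))) -> ((D -> A) -> (A -> A))): 0.6 ≤ 1, so result = 1
(D -> C): 0.7 > 0.3, so result = 0.3
(A \/ (D -> C)) = max(0.4, 0.3) = 0.4
(((B \/ ((A /\ ~(D -> D)) /\ ~(~D /\ B))) -> ((D -> A) -> (A -> A))) /\ (A \/ (D -> C))) = min(1, 0.4) = 0.4

0.40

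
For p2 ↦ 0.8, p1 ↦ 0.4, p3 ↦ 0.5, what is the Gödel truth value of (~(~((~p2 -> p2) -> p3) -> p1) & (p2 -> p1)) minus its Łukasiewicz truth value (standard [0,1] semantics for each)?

Gödel evaluation:
  ~p2: Gödel ¬ of 0.8 = 0 (operand ≠ 0)
  (~p2 -> p2): 0 ≤ 0.8, so result = 1
  ((~p2 -> p2) -> p3): 1 > 0.5, so result = 0.5
  ~((~p2 -> p2) -> p3): Gödel ¬ of 0.5 = 0 (operand ≠ 0)
  (~((~p2 -> p2) -> p3) -> p1): 0 ≤ 0.4, so result = 1
  ~(~((~p2 -> p2) -> p3) -> p1): Gödel ¬ of 1 = 0 (operand ≠ 0)
  (p2 -> p1): 0.8 > 0.4, so result = 0.4
  (~(~((~p2 -> p2) -> p3) -> p1) & (p2 -> p1)) = min(0, 0.4) = 0
  Gödel value = 0
Łukasiewicz evaluation:
  ~p2: Łukasiewicz ¬ gives 1 − 0.8 = 0.2
  (~p2 -> p2): min(1, 1 − 0.2 + 0.8) = 1
  ((~p2 -> p2) -> p3): min(1, 1 − 1 + 0.5) = 0.5
  ~((~p2 -> p2) -> p3): Łukasiewicz ¬ gives 1 − 0.5 = 0.5
  (~((~p2 -> p2) -> p3) -> p1): min(1, 1 − 0.5 + 0.4) = 0.9
  ~(~((~p2 -> p2) -> p3) -> p1): Łukasiewicz ¬ gives 1 − 0.9 = 0.1
  (p2 -> p1): min(1, 1 − 0.8 + 0.4) = 0.6
  (~(~((~p2 -> p2) -> p3) -> p1) & (p2 -> p1)) = min(0.1, 0.6) = 0.1
  Łukasiewicz value = 0.1
Difference: 0 − 0.1 = -0.10

-0.10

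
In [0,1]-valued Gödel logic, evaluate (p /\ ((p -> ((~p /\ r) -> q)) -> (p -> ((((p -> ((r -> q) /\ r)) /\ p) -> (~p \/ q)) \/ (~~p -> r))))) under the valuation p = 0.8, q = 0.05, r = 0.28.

~p: Gödel ¬ of 0.8 = 0 (operand ≠ 0)
(~p /\ r) = min(0, 0.28) = 0
((~p /\ r) -> q): 0 ≤ 0.05, so result = 1
(p -> ((~p /\ r) -> q)): 0.8 ≤ 1, so result = 1
(r -> q): 0.28 > 0.05, so result = 0.05
((r -> q) /\ r) = min(0.05, 0.28) = 0.05
(p -> ((r -> q) /\ r)): 0.8 > 0.05, so result = 0.05
((p -> ((r -> q) /\ r)) /\ p) = min(0.05, 0.8) = 0.05
~p: Gödel ¬ of 0.8 = 0 (operand ≠ 0)
(~p \/ q) = max(0, 0.05) = 0.05
(((p -> ((r -> q) /\ r)) /\ p) -> (~p \/ q)): 0.05 ≤ 0.05, so result = 1
~p: Gödel ¬ of 0.8 = 0 (operand ≠ 0)
~~p: Gödel ¬ of 0 = 1 (operand is 0)
(~~p -> r): 1 > 0.28, so result = 0.28
((((p -> ((r -> q) /\ r)) /\ p) -> (~p \/ q)) \/ (~~p -> r)) = max(1, 0.28) = 1
(p -> ((((p -> ((r -> q) /\ r)) /\ p) -> (~p \/ q)) \/ (~~p -> r))): 0.8 ≤ 1, so result = 1
((p -> ((~p /\ r) -> q)) -> (p -> ((((p -> ((r -> q) /\ r)) /\ p) -> (~p \/ q)) \/ (~~p -> r)))): 1 ≤ 1, so result = 1
(p /\ ((p -> ((~p /\ r) -> q)) -> (p -> ((((p -> ((r -> q) /\ r)) /\ p) -> (~p \/ q)) \/ (~~p -> r))))) = min(0.8, 1) = 0.8

0.80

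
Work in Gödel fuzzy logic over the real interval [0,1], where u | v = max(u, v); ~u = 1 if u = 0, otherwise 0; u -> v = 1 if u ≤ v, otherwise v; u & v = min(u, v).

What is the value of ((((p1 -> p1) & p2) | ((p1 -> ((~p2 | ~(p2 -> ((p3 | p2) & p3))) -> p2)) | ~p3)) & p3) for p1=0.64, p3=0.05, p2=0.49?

0.05

(p1 -> p1): 0.64 ≤ 0.64, so result = 1
((p1 -> p1) & p2) = min(1, 0.49) = 0.49
~p2: Gödel ¬ of 0.49 = 0 (operand ≠ 0)
(p3 | p2) = max(0.05, 0.49) = 0.49
((p3 | p2) & p3) = min(0.49, 0.05) = 0.05
(p2 -> ((p3 | p2) & p3)): 0.49 > 0.05, so result = 0.05
~(p2 -> ((p3 | p2) & p3)): Gödel ¬ of 0.05 = 0 (operand ≠ 0)
(~p2 | ~(p2 -> ((p3 | p2) & p3))) = max(0, 0) = 0
((~p2 | ~(p2 -> ((p3 | p2) & p3))) -> p2): 0 ≤ 0.49, so result = 1
(p1 -> ((~p2 | ~(p2 -> ((p3 | p2) & p3))) -> p2)): 0.64 ≤ 1, so result = 1
~p3: Gödel ¬ of 0.05 = 0 (operand ≠ 0)
((p1 -> ((~p2 | ~(p2 -> ((p3 | p2) & p3))) -> p2)) | ~p3) = max(1, 0) = 1
(((p1 -> p1) & p2) | ((p1 -> ((~p2 | ~(p2 -> ((p3 | p2) & p3))) -> p2)) | ~p3)) = max(0.49, 1) = 1
((((p1 -> p1) & p2) | ((p1 -> ((~p2 | ~(p2 -> ((p3 | p2) & p3))) -> p2)) | ~p3)) & p3) = min(1, 0.05) = 0.05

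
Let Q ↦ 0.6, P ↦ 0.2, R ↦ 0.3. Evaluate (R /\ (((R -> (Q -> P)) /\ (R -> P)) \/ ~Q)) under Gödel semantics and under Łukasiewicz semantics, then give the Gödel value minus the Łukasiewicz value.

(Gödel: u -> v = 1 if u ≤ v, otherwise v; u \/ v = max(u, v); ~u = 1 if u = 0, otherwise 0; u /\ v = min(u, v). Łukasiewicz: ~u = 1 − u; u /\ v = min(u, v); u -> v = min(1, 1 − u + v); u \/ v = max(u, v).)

-0.10

Gödel evaluation:
  (Q -> P): 0.6 > 0.2, so result = 0.2
  (R -> (Q -> P)): 0.3 > 0.2, so result = 0.2
  (R -> P): 0.3 > 0.2, so result = 0.2
  ((R -> (Q -> P)) /\ (R -> P)) = min(0.2, 0.2) = 0.2
  ~Q: Gödel ¬ of 0.6 = 0 (operand ≠ 0)
  (((R -> (Q -> P)) /\ (R -> P)) \/ ~Q) = max(0.2, 0) = 0.2
  (R /\ (((R -> (Q -> P)) /\ (R -> P)) \/ ~Q)) = min(0.3, 0.2) = 0.2
  Gödel value = 0.2
Łukasiewicz evaluation:
  (Q -> P): min(1, 1 − 0.6 + 0.2) = 0.6
  (R -> (Q -> P)): min(1, 1 − 0.3 + 0.6) = 1
  (R -> P): min(1, 1 − 0.3 + 0.2) = 0.9
  ((R -> (Q -> P)) /\ (R -> P)) = min(1, 0.9) = 0.9
  ~Q: Łukasiewicz ¬ gives 1 − 0.6 = 0.4
  (((R -> (Q -> P)) /\ (R -> P)) \/ ~Q) = max(0.9, 0.4) = 0.9
  (R /\ (((R -> (Q -> P)) /\ (R -> P)) \/ ~Q)) = min(0.3, 0.9) = 0.3
  Łukasiewicz value = 0.3
Difference: 0.2 − 0.3 = -0.10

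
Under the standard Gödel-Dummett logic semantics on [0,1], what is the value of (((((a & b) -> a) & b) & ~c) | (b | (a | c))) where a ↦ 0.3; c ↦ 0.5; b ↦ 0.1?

0.50

(a & b) = min(0.3, 0.1) = 0.1
((a & b) -> a): 0.1 ≤ 0.3, so result = 1
(((a & b) -> a) & b) = min(1, 0.1) = 0.1
~c: Gödel ¬ of 0.5 = 0 (operand ≠ 0)
((((a & b) -> a) & b) & ~c) = min(0.1, 0) = 0
(a | c) = max(0.3, 0.5) = 0.5
(b | (a | c)) = max(0.1, 0.5) = 0.5
(((((a & b) -> a) & b) & ~c) | (b | (a | c))) = max(0, 0.5) = 0.5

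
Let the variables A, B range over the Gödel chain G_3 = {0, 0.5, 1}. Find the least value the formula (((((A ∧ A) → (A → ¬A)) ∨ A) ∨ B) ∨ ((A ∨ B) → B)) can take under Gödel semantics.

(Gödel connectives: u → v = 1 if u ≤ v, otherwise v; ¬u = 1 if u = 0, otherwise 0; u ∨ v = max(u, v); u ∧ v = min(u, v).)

The minimum is attained at A = 0.5, B = 0:
  (A ∧ A) = min(0.5, 0.5) = 0.5
  ¬A: Gödel ¬ of 0.5 = 0 (operand ≠ 0)
  (A → ¬A): 0.5 > 0, so result = 0
  ((A ∧ A) → (A → ¬A)): 0.5 > 0, so result = 0
  (((A ∧ A) → (A → ¬A)) ∨ A) = max(0, 0.5) = 0.5
  ((((A ∧ A) → (A → ¬A)) ∨ A) ∨ B) = max(0.5, 0) = 0.5
  (A ∨ B) = max(0.5, 0) = 0.5
  ((A ∨ B) → B): 0.5 > 0, so result = 0
  (((((A ∧ A) → (A → ¬A)) ∨ A) ∨ B) ∨ ((A ∨ B) → B)) = max(0.5, 0) = 0.5
Checking all 9 assignments confirms none give a value below 0.50.

0.50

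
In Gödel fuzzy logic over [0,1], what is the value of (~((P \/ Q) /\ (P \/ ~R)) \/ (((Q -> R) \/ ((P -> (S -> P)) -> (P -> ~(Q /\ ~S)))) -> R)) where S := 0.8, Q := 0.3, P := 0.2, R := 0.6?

(P \/ Q) = max(0.2, 0.3) = 0.3
~R: Gödel ¬ of 0.6 = 0 (operand ≠ 0)
(P \/ ~R) = max(0.2, 0) = 0.2
((P \/ Q) /\ (P \/ ~R)) = min(0.3, 0.2) = 0.2
~((P \/ Q) /\ (P \/ ~R)): Gödel ¬ of 0.2 = 0 (operand ≠ 0)
(Q -> R): 0.3 ≤ 0.6, so result = 1
(S -> P): 0.8 > 0.2, so result = 0.2
(P -> (S -> P)): 0.2 ≤ 0.2, so result = 1
~S: Gödel ¬ of 0.8 = 0 (operand ≠ 0)
(Q /\ ~S) = min(0.3, 0) = 0
~(Q /\ ~S): Gödel ¬ of 0 = 1 (operand is 0)
(P -> ~(Q /\ ~S)): 0.2 ≤ 1, so result = 1
((P -> (S -> P)) -> (P -> ~(Q /\ ~S))): 1 ≤ 1, so result = 1
((Q -> R) \/ ((P -> (S -> P)) -> (P -> ~(Q /\ ~S)))) = max(1, 1) = 1
(((Q -> R) \/ ((P -> (S -> P)) -> (P -> ~(Q /\ ~S)))) -> R): 1 > 0.6, so result = 0.6
(~((P \/ Q) /\ (P \/ ~R)) \/ (((Q -> R) \/ ((P -> (S -> P)) -> (P -> ~(Q /\ ~S)))) -> R)) = max(0, 0.6) = 0.6

0.60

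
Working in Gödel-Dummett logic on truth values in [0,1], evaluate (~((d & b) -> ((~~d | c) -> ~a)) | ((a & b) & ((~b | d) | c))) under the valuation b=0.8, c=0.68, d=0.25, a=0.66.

(d & b) = min(0.25, 0.8) = 0.25
~d: Gödel ¬ of 0.25 = 0 (operand ≠ 0)
~~d: Gödel ¬ of 0 = 1 (operand is 0)
(~~d | c) = max(1, 0.68) = 1
~a: Gödel ¬ of 0.66 = 0 (operand ≠ 0)
((~~d | c) -> ~a): 1 > 0, so result = 0
((d & b) -> ((~~d | c) -> ~a)): 0.25 > 0, so result = 0
~((d & b) -> ((~~d | c) -> ~a)): Gödel ¬ of 0 = 1 (operand is 0)
(a & b) = min(0.66, 0.8) = 0.66
~b: Gödel ¬ of 0.8 = 0 (operand ≠ 0)
(~b | d) = max(0, 0.25) = 0.25
((~b | d) | c) = max(0.25, 0.68) = 0.68
((a & b) & ((~b | d) | c)) = min(0.66, 0.68) = 0.66
(~((d & b) -> ((~~d | c) -> ~a)) | ((a & b) & ((~b | d) | c))) = max(1, 0.66) = 1

1.00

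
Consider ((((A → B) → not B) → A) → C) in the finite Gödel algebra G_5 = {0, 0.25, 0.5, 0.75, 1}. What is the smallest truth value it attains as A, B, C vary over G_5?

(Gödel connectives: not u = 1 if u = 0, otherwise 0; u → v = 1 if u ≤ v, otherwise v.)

0.00

The minimum is attained at A = 0, B = 0.25, C = 0:
  (A → B): 0 ≤ 0.25, so result = 1
  not B: Gödel ¬ of 0.25 = 0 (operand ≠ 0)
  ((A → B) → not B): 1 > 0, so result = 0
  (((A → B) → not B) → A): 0 ≤ 0, so result = 1
  ((((A → B) → not B) → A) → C): 1 > 0, so result = 0
Checking all 125 assignments confirms none give a value below 0.00.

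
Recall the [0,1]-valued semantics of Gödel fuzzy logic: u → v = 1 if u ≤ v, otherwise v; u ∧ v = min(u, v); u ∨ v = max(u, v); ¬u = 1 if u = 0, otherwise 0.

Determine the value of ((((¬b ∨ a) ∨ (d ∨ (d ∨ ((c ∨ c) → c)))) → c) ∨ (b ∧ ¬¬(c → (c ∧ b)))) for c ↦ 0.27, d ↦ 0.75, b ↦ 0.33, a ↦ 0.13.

¬b: Gödel ¬ of 0.33 = 0 (operand ≠ 0)
(¬b ∨ a) = max(0, 0.13) = 0.13
(c ∨ c) = max(0.27, 0.27) = 0.27
((c ∨ c) → c): 0.27 ≤ 0.27, so result = 1
(d ∨ ((c ∨ c) → c)) = max(0.75, 1) = 1
(d ∨ (d ∨ ((c ∨ c) → c))) = max(0.75, 1) = 1
((¬b ∨ a) ∨ (d ∨ (d ∨ ((c ∨ c) → c)))) = max(0.13, 1) = 1
(((¬b ∨ a) ∨ (d ∨ (d ∨ ((c ∨ c) → c)))) → c): 1 > 0.27, so result = 0.27
(c ∧ b) = min(0.27, 0.33) = 0.27
(c → (c ∧ b)): 0.27 ≤ 0.27, so result = 1
¬(c → (c ∧ b)): Gödel ¬ of 1 = 0 (operand ≠ 0)
¬¬(c → (c ∧ b)): Gödel ¬ of 0 = 1 (operand is 0)
(b ∧ ¬¬(c → (c ∧ b))) = min(0.33, 1) = 0.33
((((¬b ∨ a) ∨ (d ∨ (d ∨ ((c ∨ c) → c)))) → c) ∨ (b ∧ ¬¬(c → (c ∧ b)))) = max(0.27, 0.33) = 0.33

0.33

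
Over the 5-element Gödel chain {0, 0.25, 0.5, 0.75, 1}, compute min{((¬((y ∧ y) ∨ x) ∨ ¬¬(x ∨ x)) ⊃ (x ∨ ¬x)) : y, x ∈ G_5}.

The minimum is attained at y = 0, x = 0.25:
  (y ∧ y) = min(0, 0) = 0
  ((y ∧ y) ∨ x) = max(0, 0.25) = 0.25
  ¬((y ∧ y) ∨ x): Gödel ¬ of 0.25 = 0 (operand ≠ 0)
  (x ∨ x) = max(0.25, 0.25) = 0.25
  ¬(x ∨ x): Gödel ¬ of 0.25 = 0 (operand ≠ 0)
  ¬¬(x ∨ x): Gödel ¬ of 0 = 1 (operand is 0)
  (¬((y ∧ y) ∨ x) ∨ ¬¬(x ∨ x)) = max(0, 1) = 1
  ¬x: Gödel ¬ of 0.25 = 0 (operand ≠ 0)
  (x ∨ ¬x) = max(0.25, 0) = 0.25
  ((¬((y ∧ y) ∨ x) ∨ ¬¬(x ∨ x)) ⊃ (x ∨ ¬x)): 1 > 0.25, so result = 0.25
Checking all 25 assignments confirms none give a value below 0.25.

0.25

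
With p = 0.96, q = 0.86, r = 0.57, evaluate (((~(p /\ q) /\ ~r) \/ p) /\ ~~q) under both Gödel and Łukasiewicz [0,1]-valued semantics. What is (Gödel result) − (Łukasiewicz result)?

0.10

Gödel evaluation:
  (p /\ q) = min(0.96, 0.86) = 0.86
  ~(p /\ q): Gödel ¬ of 0.86 = 0 (operand ≠ 0)
  ~r: Gödel ¬ of 0.57 = 0 (operand ≠ 0)
  (~(p /\ q) /\ ~r) = min(0, 0) = 0
  ((~(p /\ q) /\ ~r) \/ p) = max(0, 0.96) = 0.96
  ~q: Gödel ¬ of 0.86 = 0 (operand ≠ 0)
  ~~q: Gödel ¬ of 0 = 1 (operand is 0)
  (((~(p /\ q) /\ ~r) \/ p) /\ ~~q) = min(0.96, 1) = 0.96
  Gödel value = 0.96
Łukasiewicz evaluation:
  (p /\ q) = min(0.96, 0.86) = 0.86
  ~(p /\ q): Łukasiewicz ¬ gives 1 − 0.86 = 0.14
  ~r: Łukasiewicz ¬ gives 1 − 0.57 = 0.43
  (~(p /\ q) /\ ~r) = min(0.14, 0.43) = 0.14
  ((~(p /\ q) /\ ~r) \/ p) = max(0.14, 0.96) = 0.96
  ~q: Łukasiewicz ¬ gives 1 − 0.86 = 0.14
  ~~q: Łukasiewicz ¬ gives 1 − 0.14 = 0.86
  (((~(p /\ q) /\ ~r) \/ p) /\ ~~q) = min(0.96, 0.86) = 0.86
  Łukasiewicz value = 0.86
Difference: 0.96 − 0.86 = 0.10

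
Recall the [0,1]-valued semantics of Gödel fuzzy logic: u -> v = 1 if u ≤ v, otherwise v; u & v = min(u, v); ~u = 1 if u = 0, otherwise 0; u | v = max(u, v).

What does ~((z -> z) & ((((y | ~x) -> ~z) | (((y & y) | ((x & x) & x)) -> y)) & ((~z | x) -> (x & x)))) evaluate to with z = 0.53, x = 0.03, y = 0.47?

(z -> z): 0.53 ≤ 0.53, so result = 1
~x: Gödel ¬ of 0.03 = 0 (operand ≠ 0)
(y | ~x) = max(0.47, 0) = 0.47
~z: Gödel ¬ of 0.53 = 0 (operand ≠ 0)
((y | ~x) -> ~z): 0.47 > 0, so result = 0
(y & y) = min(0.47, 0.47) = 0.47
(x & x) = min(0.03, 0.03) = 0.03
((x & x) & x) = min(0.03, 0.03) = 0.03
((y & y) | ((x & x) & x)) = max(0.47, 0.03) = 0.47
(((y & y) | ((x & x) & x)) -> y): 0.47 ≤ 0.47, so result = 1
(((y | ~x) -> ~z) | (((y & y) | ((x & x) & x)) -> y)) = max(0, 1) = 1
~z: Gödel ¬ of 0.53 = 0 (operand ≠ 0)
(~z | x) = max(0, 0.03) = 0.03
(x & x) = min(0.03, 0.03) = 0.03
((~z | x) -> (x & x)): 0.03 ≤ 0.03, so result = 1
((((y | ~x) -> ~z) | (((y & y) | ((x & x) & x)) -> y)) & ((~z | x) -> (x & x))) = min(1, 1) = 1
((z -> z) & ((((y | ~x) -> ~z) | (((y & y) | ((x & x) & x)) -> y)) & ((~z | x) -> (x & x)))) = min(1, 1) = 1
~((z -> z) & ((((y | ~x) -> ~z) | (((y & y) | ((x & x) & x)) -> y)) & ((~z | x) -> (x & x)))): Gödel ¬ of 1 = 0 (operand ≠ 0)

0.00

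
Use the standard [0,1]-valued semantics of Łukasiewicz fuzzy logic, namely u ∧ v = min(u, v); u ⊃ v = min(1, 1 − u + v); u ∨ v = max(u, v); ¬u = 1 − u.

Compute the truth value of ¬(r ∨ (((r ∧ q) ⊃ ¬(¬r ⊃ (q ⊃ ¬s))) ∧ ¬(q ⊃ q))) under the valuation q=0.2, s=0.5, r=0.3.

(r ∧ q) = min(0.3, 0.2) = 0.2
¬r: Łukasiewicz ¬ gives 1 − 0.3 = 0.7
¬s: Łukasiewicz ¬ gives 1 − 0.5 = 0.5
(q ⊃ ¬s): min(1, 1 − 0.2 + 0.5) = 1
(¬r ⊃ (q ⊃ ¬s)): min(1, 1 − 0.7 + 1) = 1
¬(¬r ⊃ (q ⊃ ¬s)): Łukasiewicz ¬ gives 1 − 1 = 0
((r ∧ q) ⊃ ¬(¬r ⊃ (q ⊃ ¬s))): min(1, 1 − 0.2 + 0) = 0.8
(q ⊃ q): min(1, 1 − 0.2 + 0.2) = 1
¬(q ⊃ q): Łukasiewicz ¬ gives 1 − 1 = 0
(((r ∧ q) ⊃ ¬(¬r ⊃ (q ⊃ ¬s))) ∧ ¬(q ⊃ q)) = min(0.8, 0) = 0
(r ∨ (((r ∧ q) ⊃ ¬(¬r ⊃ (q ⊃ ¬s))) ∧ ¬(q ⊃ q))) = max(0.3, 0) = 0.3
¬(r ∨ (((r ∧ q) ⊃ ¬(¬r ⊃ (q ⊃ ¬s))) ∧ ¬(q ⊃ q))): Łukasiewicz ¬ gives 1 − 0.3 = 0.7

0.70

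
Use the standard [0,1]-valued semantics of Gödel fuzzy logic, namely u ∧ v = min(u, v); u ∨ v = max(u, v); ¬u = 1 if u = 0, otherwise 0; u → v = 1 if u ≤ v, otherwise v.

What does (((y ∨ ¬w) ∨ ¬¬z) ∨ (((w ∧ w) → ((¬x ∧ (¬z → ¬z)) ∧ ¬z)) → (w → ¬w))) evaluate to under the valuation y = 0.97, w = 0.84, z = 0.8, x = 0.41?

1.00

¬w: Gödel ¬ of 0.84 = 0 (operand ≠ 0)
(y ∨ ¬w) = max(0.97, 0) = 0.97
¬z: Gödel ¬ of 0.8 = 0 (operand ≠ 0)
¬¬z: Gödel ¬ of 0 = 1 (operand is 0)
((y ∨ ¬w) ∨ ¬¬z) = max(0.97, 1) = 1
(w ∧ w) = min(0.84, 0.84) = 0.84
¬x: Gödel ¬ of 0.41 = 0 (operand ≠ 0)
¬z: Gödel ¬ of 0.8 = 0 (operand ≠ 0)
¬z: Gödel ¬ of 0.8 = 0 (operand ≠ 0)
(¬z → ¬z): 0 ≤ 0, so result = 1
(¬x ∧ (¬z → ¬z)) = min(0, 1) = 0
¬z: Gödel ¬ of 0.8 = 0 (operand ≠ 0)
((¬x ∧ (¬z → ¬z)) ∧ ¬z) = min(0, 0) = 0
((w ∧ w) → ((¬x ∧ (¬z → ¬z)) ∧ ¬z)): 0.84 > 0, so result = 0
¬w: Gödel ¬ of 0.84 = 0 (operand ≠ 0)
(w → ¬w): 0.84 > 0, so result = 0
(((w ∧ w) → ((¬x ∧ (¬z → ¬z)) ∧ ¬z)) → (w → ¬w)): 0 ≤ 0, so result = 1
(((y ∨ ¬w) ∨ ¬¬z) ∨ (((w ∧ w) → ((¬x ∧ (¬z → ¬z)) ∧ ¬z)) → (w → ¬w))) = max(1, 1) = 1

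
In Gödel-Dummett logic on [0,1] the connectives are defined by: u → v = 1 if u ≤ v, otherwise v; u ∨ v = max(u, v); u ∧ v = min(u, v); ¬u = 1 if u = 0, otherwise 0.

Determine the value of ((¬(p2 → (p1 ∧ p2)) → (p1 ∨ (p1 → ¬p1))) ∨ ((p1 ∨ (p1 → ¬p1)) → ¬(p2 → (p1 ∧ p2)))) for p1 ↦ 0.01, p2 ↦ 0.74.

1.00

(p1 ∧ p2) = min(0.01, 0.74) = 0.01
(p2 → (p1 ∧ p2)): 0.74 > 0.01, so result = 0.01
¬(p2 → (p1 ∧ p2)): Gödel ¬ of 0.01 = 0 (operand ≠ 0)
¬p1: Gödel ¬ of 0.01 = 0 (operand ≠ 0)
(p1 → ¬p1): 0.01 > 0, so result = 0
(p1 ∨ (p1 → ¬p1)) = max(0.01, 0) = 0.01
(¬(p2 → (p1 ∧ p2)) → (p1 ∨ (p1 → ¬p1))): 0 ≤ 0.01, so result = 1
¬p1: Gödel ¬ of 0.01 = 0 (operand ≠ 0)
(p1 → ¬p1): 0.01 > 0, so result = 0
(p1 ∨ (p1 → ¬p1)) = max(0.01, 0) = 0.01
(p1 ∧ p2) = min(0.01, 0.74) = 0.01
(p2 → (p1 ∧ p2)): 0.74 > 0.01, so result = 0.01
¬(p2 → (p1 ∧ p2)): Gödel ¬ of 0.01 = 0 (operand ≠ 0)
((p1 ∨ (p1 → ¬p1)) → ¬(p2 → (p1 ∧ p2))): 0.01 > 0, so result = 0
((¬(p2 → (p1 ∧ p2)) → (p1 ∨ (p1 → ¬p1))) ∨ ((p1 ∨ (p1 → ¬p1)) → ¬(p2 → (p1 ∧ p2)))) = max(1, 0) = 1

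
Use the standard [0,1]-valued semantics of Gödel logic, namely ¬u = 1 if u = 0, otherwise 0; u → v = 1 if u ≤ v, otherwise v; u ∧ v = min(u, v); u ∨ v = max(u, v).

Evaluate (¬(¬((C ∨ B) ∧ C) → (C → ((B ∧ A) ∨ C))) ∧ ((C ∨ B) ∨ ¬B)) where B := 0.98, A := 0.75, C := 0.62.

(C ∨ B) = max(0.62, 0.98) = 0.98
((C ∨ B) ∧ C) = min(0.98, 0.62) = 0.62
¬((C ∨ B) ∧ C): Gödel ¬ of 0.62 = 0 (operand ≠ 0)
(B ∧ A) = min(0.98, 0.75) = 0.75
((B ∧ A) ∨ C) = max(0.75, 0.62) = 0.75
(C → ((B ∧ A) ∨ C)): 0.62 ≤ 0.75, so result = 1
(¬((C ∨ B) ∧ C) → (C → ((B ∧ A) ∨ C))): 0 ≤ 1, so result = 1
¬(¬((C ∨ B) ∧ C) → (C → ((B ∧ A) ∨ C))): Gödel ¬ of 1 = 0 (operand ≠ 0)
(C ∨ B) = max(0.62, 0.98) = 0.98
¬B: Gödel ¬ of 0.98 = 0 (operand ≠ 0)
((C ∨ B) ∨ ¬B) = max(0.98, 0) = 0.98
(¬(¬((C ∨ B) ∧ C) → (C → ((B ∧ A) ∨ C))) ∧ ((C ∨ B) ∨ ¬B)) = min(0, 0.98) = 0

0.00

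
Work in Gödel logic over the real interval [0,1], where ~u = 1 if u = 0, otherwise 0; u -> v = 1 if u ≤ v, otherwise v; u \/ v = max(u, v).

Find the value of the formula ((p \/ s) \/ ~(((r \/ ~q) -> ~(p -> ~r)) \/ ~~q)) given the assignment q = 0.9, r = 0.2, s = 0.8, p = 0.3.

(p \/ s) = max(0.3, 0.8) = 0.8
~q: Gödel ¬ of 0.9 = 0 (operand ≠ 0)
(r \/ ~q) = max(0.2, 0) = 0.2
~r: Gödel ¬ of 0.2 = 0 (operand ≠ 0)
(p -> ~r): 0.3 > 0, so result = 0
~(p -> ~r): Gödel ¬ of 0 = 1 (operand is 0)
((r \/ ~q) -> ~(p -> ~r)): 0.2 ≤ 1, so result = 1
~q: Gödel ¬ of 0.9 = 0 (operand ≠ 0)
~~q: Gödel ¬ of 0 = 1 (operand is 0)
(((r \/ ~q) -> ~(p -> ~r)) \/ ~~q) = max(1, 1) = 1
~(((r \/ ~q) -> ~(p -> ~r)) \/ ~~q): Gödel ¬ of 1 = 0 (operand ≠ 0)
((p \/ s) \/ ~(((r \/ ~q) -> ~(p -> ~r)) \/ ~~q)) = max(0.8, 0) = 0.8

0.80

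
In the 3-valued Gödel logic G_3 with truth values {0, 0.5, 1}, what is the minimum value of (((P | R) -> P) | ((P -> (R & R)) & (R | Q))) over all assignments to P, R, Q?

The minimum is attained at P = 0, R = 0.5, Q = 0:
  (P | R) = max(0, 0.5) = 0.5
  ((P | R) -> P): 0.5 > 0, so result = 0
  (R & R) = min(0.5, 0.5) = 0.5
  (P -> (R & R)): 0 ≤ 0.5, so result = 1
  (R | Q) = max(0.5, 0) = 0.5
  ((P -> (R & R)) & (R | Q)) = min(1, 0.5) = 0.5
  (((P | R) -> P) | ((P -> (R & R)) & (R | Q))) = max(0, 0.5) = 0.5
Checking all 27 assignments confirms none give a value below 0.50.

0.50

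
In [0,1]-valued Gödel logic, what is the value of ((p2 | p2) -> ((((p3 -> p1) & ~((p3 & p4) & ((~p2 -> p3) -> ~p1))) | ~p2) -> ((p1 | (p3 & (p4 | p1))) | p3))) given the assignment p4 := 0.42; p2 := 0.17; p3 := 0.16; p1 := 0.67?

(p2 | p2) = max(0.17, 0.17) = 0.17
(p3 -> p1): 0.16 ≤ 0.67, so result = 1
(p3 & p4) = min(0.16, 0.42) = 0.16
~p2: Gödel ¬ of 0.17 = 0 (operand ≠ 0)
(~p2 -> p3): 0 ≤ 0.16, so result = 1
~p1: Gödel ¬ of 0.67 = 0 (operand ≠ 0)
((~p2 -> p3) -> ~p1): 1 > 0, so result = 0
((p3 & p4) & ((~p2 -> p3) -> ~p1)) = min(0.16, 0) = 0
~((p3 & p4) & ((~p2 -> p3) -> ~p1)): Gödel ¬ of 0 = 1 (operand is 0)
((p3 -> p1) & ~((p3 & p4) & ((~p2 -> p3) -> ~p1))) = min(1, 1) = 1
~p2: Gödel ¬ of 0.17 = 0 (operand ≠ 0)
(((p3 -> p1) & ~((p3 & p4) & ((~p2 -> p3) -> ~p1))) | ~p2) = max(1, 0) = 1
(p4 | p1) = max(0.42, 0.67) = 0.67
(p3 & (p4 | p1)) = min(0.16, 0.67) = 0.16
(p1 | (p3 & (p4 | p1))) = max(0.67, 0.16) = 0.67
((p1 | (p3 & (p4 | p1))) | p3) = max(0.67, 0.16) = 0.67
((((p3 -> p1) & ~((p3 & p4) & ((~p2 -> p3) -> ~p1))) | ~p2) -> ((p1 | (p3 & (p4 | p1))) | p3)): 1 > 0.67, so result = 0.67
((p2 | p2) -> ((((p3 -> p1) & ~((p3 & p4) & ((~p2 -> p3) -> ~p1))) | ~p2) -> ((p1 | (p3 & (p4 | p1))) | p3))): 0.17 ≤ 0.67, so result = 1

1.00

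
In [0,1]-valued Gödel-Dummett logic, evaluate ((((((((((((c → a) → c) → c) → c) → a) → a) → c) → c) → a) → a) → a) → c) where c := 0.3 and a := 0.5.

0.30

(c → a): 0.3 ≤ 0.5, so result = 1
((c → a) → c): 1 > 0.3, so result = 0.3
(((c → a) → c) → c): 0.3 ≤ 0.3, so result = 1
((((c → a) → c) → c) → c): 1 > 0.3, so result = 0.3
(((((c → a) → c) → c) → c) → a): 0.3 ≤ 0.5, so result = 1
((((((c → a) → c) → c) → c) → a) → a): 1 > 0.5, so result = 0.5
(((((((c → a) → c) → c) → c) → a) → a) → c): 0.5 > 0.3, so result = 0.3
((((((((c → a) → c) → c) → c) → a) → a) → c) → c): 0.3 ≤ 0.3, so result = 1
(((((((((c → a) → c) → c) → c) → a) → a) → c) → c) → a): 1 > 0.5, so result = 0.5
((((((((((c → a) → c) → c) → c) → a) → a) → c) → c) → a) → a): 0.5 ≤ 0.5, so result = 1
(((((((((((c → a) → c) → c) → c) → a) → a) → c) → c) → a) → a) → a): 1 > 0.5, so result = 0.5
((((((((((((c → a) → c) → c) → c) → a) → a) → c) → c) → a) → a) → a) → c): 0.5 > 0.3, so result = 0.3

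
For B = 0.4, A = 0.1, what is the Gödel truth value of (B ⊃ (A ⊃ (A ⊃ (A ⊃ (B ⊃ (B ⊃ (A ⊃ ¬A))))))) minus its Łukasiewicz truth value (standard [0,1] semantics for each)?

Gödel evaluation:
  ¬A: Gödel ¬ of 0.1 = 0 (operand ≠ 0)
  (A ⊃ ¬A): 0.1 > 0, so result = 0
  (B ⊃ (A ⊃ ¬A)): 0.4 > 0, so result = 0
  (B ⊃ (B ⊃ (A ⊃ ¬A))): 0.4 > 0, so result = 0
  (A ⊃ (B ⊃ (B ⊃ (A ⊃ ¬A)))): 0.1 > 0, so result = 0
  (A ⊃ (A ⊃ (B ⊃ (B ⊃ (A ⊃ ¬A))))): 0.1 > 0, so result = 0
  (A ⊃ (A ⊃ (A ⊃ (B ⊃ (B ⊃ (A ⊃ ¬A)))))): 0.1 > 0, so result = 0
  (B ⊃ (A ⊃ (A ⊃ (A ⊃ (B ⊃ (B ⊃ (A ⊃ ¬A))))))): 0.4 > 0, so result = 0
  Gödel value = 0
Łukasiewicz evaluation:
  ¬A: Łukasiewicz ¬ gives 1 − 0.1 = 0.9
  (A ⊃ ¬A): min(1, 1 − 0.1 + 0.9) = 1
  (B ⊃ (A ⊃ ¬A)): min(1, 1 − 0.4 + 1) = 1
  (B ⊃ (B ⊃ (A ⊃ ¬A))): min(1, 1 − 0.4 + 1) = 1
  (A ⊃ (B ⊃ (B ⊃ (A ⊃ ¬A)))): min(1, 1 − 0.1 + 1) = 1
  (A ⊃ (A ⊃ (B ⊃ (B ⊃ (A ⊃ ¬A))))): min(1, 1 − 0.1 + 1) = 1
  (A ⊃ (A ⊃ (A ⊃ (B ⊃ (B ⊃ (A ⊃ ¬A)))))): min(1, 1 − 0.1 + 1) = 1
  (B ⊃ (A ⊃ (A ⊃ (A ⊃ (B ⊃ (B ⊃ (A ⊃ ¬A))))))): min(1, 1 − 0.4 + 1) = 1
  Łukasiewicz value = 1
Difference: 0 − 1 = -1.00

-1.00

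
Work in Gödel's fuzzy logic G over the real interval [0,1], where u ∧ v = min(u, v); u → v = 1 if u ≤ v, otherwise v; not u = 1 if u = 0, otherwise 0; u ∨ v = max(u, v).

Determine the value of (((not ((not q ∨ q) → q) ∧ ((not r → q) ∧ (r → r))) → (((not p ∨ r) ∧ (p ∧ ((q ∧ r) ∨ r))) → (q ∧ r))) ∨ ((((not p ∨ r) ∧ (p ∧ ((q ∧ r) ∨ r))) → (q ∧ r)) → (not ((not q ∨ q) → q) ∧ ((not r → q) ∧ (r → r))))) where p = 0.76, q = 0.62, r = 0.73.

1.00

not q: Gödel ¬ of 0.62 = 0 (operand ≠ 0)
(not q ∨ q) = max(0, 0.62) = 0.62
((not q ∨ q) → q): 0.62 ≤ 0.62, so result = 1
not ((not q ∨ q) → q): Gödel ¬ of 1 = 0 (operand ≠ 0)
not r: Gödel ¬ of 0.73 = 0 (operand ≠ 0)
(not r → q): 0 ≤ 0.62, so result = 1
(r → r): 0.73 ≤ 0.73, so result = 1
((not r → q) ∧ (r → r)) = min(1, 1) = 1
(not ((not q ∨ q) → q) ∧ ((not r → q) ∧ (r → r))) = min(0, 1) = 0
not p: Gödel ¬ of 0.76 = 0 (operand ≠ 0)
(not p ∨ r) = max(0, 0.73) = 0.73
(q ∧ r) = min(0.62, 0.73) = 0.62
((q ∧ r) ∨ r) = max(0.62, 0.73) = 0.73
(p ∧ ((q ∧ r) ∨ r)) = min(0.76, 0.73) = 0.73
((not p ∨ r) ∧ (p ∧ ((q ∧ r) ∨ r))) = min(0.73, 0.73) = 0.73
(q ∧ r) = min(0.62, 0.73) = 0.62
(((not p ∨ r) ∧ (p ∧ ((q ∧ r) ∨ r))) → (q ∧ r)): 0.73 > 0.62, so result = 0.62
((not ((not q ∨ q) → q) ∧ ((not r → q) ∧ (r → r))) → (((not p ∨ r) ∧ (p ∧ ((q ∧ r) ∨ r))) → (q ∧ r))): 0 ≤ 0.62, so result = 1
not p: Gödel ¬ of 0.76 = 0 (operand ≠ 0)
(not p ∨ r) = max(0, 0.73) = 0.73
(q ∧ r) = min(0.62, 0.73) = 0.62
((q ∧ r) ∨ r) = max(0.62, 0.73) = 0.73
(p ∧ ((q ∧ r) ∨ r)) = min(0.76, 0.73) = 0.73
((not p ∨ r) ∧ (p ∧ ((q ∧ r) ∨ r))) = min(0.73, 0.73) = 0.73
(q ∧ r) = min(0.62, 0.73) = 0.62
(((not p ∨ r) ∧ (p ∧ ((q ∧ r) ∨ r))) → (q ∧ r)): 0.73 > 0.62, so result = 0.62
not q: Gödel ¬ of 0.62 = 0 (operand ≠ 0)
(not q ∨ q) = max(0, 0.62) = 0.62
((not q ∨ q) → q): 0.62 ≤ 0.62, so result = 1
not ((not q ∨ q) → q): Gödel ¬ of 1 = 0 (operand ≠ 0)
not r: Gödel ¬ of 0.73 = 0 (operand ≠ 0)
(not r → q): 0 ≤ 0.62, so result = 1
(r → r): 0.73 ≤ 0.73, so result = 1
((not r → q) ∧ (r → r)) = min(1, 1) = 1
(not ((not q ∨ q) → q) ∧ ((not r → q) ∧ (r → r))) = min(0, 1) = 0
((((not p ∨ r) ∧ (p ∧ ((q ∧ r) ∨ r))) → (q ∧ r)) → (not ((not q ∨ q) → q) ∧ ((not r → q) ∧ (r → r)))): 0.62 > 0, so result = 0
(((not ((not q ∨ q) → q) ∧ ((not r → q) ∧ (r → r))) → (((not p ∨ r) ∧ (p ∧ ((q ∧ r) ∨ r))) → (q ∧ r))) ∨ ((((not p ∨ r) ∧ (p ∧ ((q ∧ r) ∨ r))) → (q ∧ r)) → (not ((not q ∨ q) → q) ∧ ((not r → q) ∧ (r → r))))) = max(1, 0) = 1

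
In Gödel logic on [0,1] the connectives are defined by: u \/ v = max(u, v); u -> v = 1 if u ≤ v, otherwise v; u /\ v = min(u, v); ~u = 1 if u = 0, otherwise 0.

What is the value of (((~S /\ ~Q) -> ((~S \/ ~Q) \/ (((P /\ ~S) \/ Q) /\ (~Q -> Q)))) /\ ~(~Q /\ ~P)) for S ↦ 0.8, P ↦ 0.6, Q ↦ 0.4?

~S: Gödel ¬ of 0.8 = 0 (operand ≠ 0)
~Q: Gödel ¬ of 0.4 = 0 (operand ≠ 0)
(~S /\ ~Q) = min(0, 0) = 0
~S: Gödel ¬ of 0.8 = 0 (operand ≠ 0)
~Q: Gödel ¬ of 0.4 = 0 (operand ≠ 0)
(~S \/ ~Q) = max(0, 0) = 0
~S: Gödel ¬ of 0.8 = 0 (operand ≠ 0)
(P /\ ~S) = min(0.6, 0) = 0
((P /\ ~S) \/ Q) = max(0, 0.4) = 0.4
~Q: Gödel ¬ of 0.4 = 0 (operand ≠ 0)
(~Q -> Q): 0 ≤ 0.4, so result = 1
(((P /\ ~S) \/ Q) /\ (~Q -> Q)) = min(0.4, 1) = 0.4
((~S \/ ~Q) \/ (((P /\ ~S) \/ Q) /\ (~Q -> Q))) = max(0, 0.4) = 0.4
((~S /\ ~Q) -> ((~S \/ ~Q) \/ (((P /\ ~S) \/ Q) /\ (~Q -> Q)))): 0 ≤ 0.4, so result = 1
~Q: Gödel ¬ of 0.4 = 0 (operand ≠ 0)
~P: Gödel ¬ of 0.6 = 0 (operand ≠ 0)
(~Q /\ ~P) = min(0, 0) = 0
~(~Q /\ ~P): Gödel ¬ of 0 = 1 (operand is 0)
(((~S /\ ~Q) -> ((~S \/ ~Q) \/ (((P /\ ~S) \/ Q) /\ (~Q -> Q)))) /\ ~(~Q /\ ~P)) = min(1, 1) = 1

1.00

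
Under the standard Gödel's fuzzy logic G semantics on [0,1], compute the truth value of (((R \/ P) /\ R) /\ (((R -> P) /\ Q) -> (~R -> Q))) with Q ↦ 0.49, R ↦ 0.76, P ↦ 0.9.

0.76

(R \/ P) = max(0.76, 0.9) = 0.9
((R \/ P) /\ R) = min(0.9, 0.76) = 0.76
(R -> P): 0.76 ≤ 0.9, so result = 1
((R -> P) /\ Q) = min(1, 0.49) = 0.49
~R: Gödel ¬ of 0.76 = 0 (operand ≠ 0)
(~R -> Q): 0 ≤ 0.49, so result = 1
(((R -> P) /\ Q) -> (~R -> Q)): 0.49 ≤ 1, so result = 1
(((R \/ P) /\ R) /\ (((R -> P) /\ Q) -> (~R -> Q))) = min(0.76, 1) = 0.76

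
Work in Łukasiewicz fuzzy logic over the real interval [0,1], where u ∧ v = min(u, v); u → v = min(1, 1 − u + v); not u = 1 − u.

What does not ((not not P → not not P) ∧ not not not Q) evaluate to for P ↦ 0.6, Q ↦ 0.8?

not P: Łukasiewicz ¬ gives 1 − 0.6 = 0.4
not not P: Łukasiewicz ¬ gives 1 − 0.4 = 0.6
not P: Łukasiewicz ¬ gives 1 − 0.6 = 0.4
not not P: Łukasiewicz ¬ gives 1 − 0.4 = 0.6
(not not P → not not P): min(1, 1 − 0.6 + 0.6) = 1
not Q: Łukasiewicz ¬ gives 1 − 0.8 = 0.2
not not Q: Łukasiewicz ¬ gives 1 − 0.2 = 0.8
not not not Q: Łukasiewicz ¬ gives 1 − 0.8 = 0.2
((not not P → not not P) ∧ not not not Q) = min(1, 0.2) = 0.2
not ((not not P → not not P) ∧ not not not Q): Łukasiewicz ¬ gives 1 − 0.2 = 0.8

0.80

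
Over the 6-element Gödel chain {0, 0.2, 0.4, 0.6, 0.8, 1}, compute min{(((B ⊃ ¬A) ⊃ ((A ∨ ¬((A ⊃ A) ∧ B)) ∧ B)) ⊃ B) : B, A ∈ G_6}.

The minimum is attained at B = 0.2, A = 0.2:
  ¬A: Gödel ¬ of 0.2 = 0 (operand ≠ 0)
  (B ⊃ ¬A): 0.2 > 0, so result = 0
  (A ⊃ A): 0.2 ≤ 0.2, so result = 1
  ((A ⊃ A) ∧ B) = min(1, 0.2) = 0.2
  ¬((A ⊃ A) ∧ B): Gödel ¬ of 0.2 = 0 (operand ≠ 0)
  (A ∨ ¬((A ⊃ A) ∧ B)) = max(0.2, 0) = 0.2
  ((A ∨ ¬((A ⊃ A) ∧ B)) ∧ B) = min(0.2, 0.2) = 0.2
  ((B ⊃ ¬A) ⊃ ((A ∨ ¬((A ⊃ A) ∧ B)) ∧ B)): 0 ≤ 0.2, so result = 1
  (((B ⊃ ¬A) ⊃ ((A ∨ ¬((A ⊃ A) ∧ B)) ∧ B)) ⊃ B): 1 > 0.2, so result = 0.2
Checking all 36 assignments confirms none give a value below 0.20.

0.20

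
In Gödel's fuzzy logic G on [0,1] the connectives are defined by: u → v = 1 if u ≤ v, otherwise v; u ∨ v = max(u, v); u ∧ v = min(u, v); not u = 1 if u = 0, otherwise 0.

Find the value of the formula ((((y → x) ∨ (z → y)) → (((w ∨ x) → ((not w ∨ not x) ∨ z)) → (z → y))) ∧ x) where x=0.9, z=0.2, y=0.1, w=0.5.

0.10

(y → x): 0.1 ≤ 0.9, so result = 1
(z → y): 0.2 > 0.1, so result = 0.1
((y → x) ∨ (z → y)) = max(1, 0.1) = 1
(w ∨ x) = max(0.5, 0.9) = 0.9
not w: Gödel ¬ of 0.5 = 0 (operand ≠ 0)
not x: Gödel ¬ of 0.9 = 0 (operand ≠ 0)
(not w ∨ not x) = max(0, 0) = 0
((not w ∨ not x) ∨ z) = max(0, 0.2) = 0.2
((w ∨ x) → ((not w ∨ not x) ∨ z)): 0.9 > 0.2, so result = 0.2
(z → y): 0.2 > 0.1, so result = 0.1
(((w ∨ x) → ((not w ∨ not x) ∨ z)) → (z → y)): 0.2 > 0.1, so result = 0.1
(((y → x) ∨ (z → y)) → (((w ∨ x) → ((not w ∨ not x) ∨ z)) → (z → y))): 1 > 0.1, so result = 0.1
((((y → x) ∨ (z → y)) → (((w ∨ x) → ((not w ∨ not x) ∨ z)) → (z → y))) ∧ x) = min(0.1, 0.9) = 0.1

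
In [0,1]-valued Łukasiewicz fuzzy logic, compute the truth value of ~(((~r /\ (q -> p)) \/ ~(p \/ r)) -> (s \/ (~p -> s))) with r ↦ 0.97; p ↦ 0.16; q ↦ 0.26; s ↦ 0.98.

~r: Łukasiewicz ¬ gives 1 − 0.97 = 0.03
(q -> p): min(1, 1 − 0.26 + 0.16) = 0.9
(~r /\ (q -> p)) = min(0.03, 0.9) = 0.03
(p \/ r) = max(0.16, 0.97) = 0.97
~(p \/ r): Łukasiewicz ¬ gives 1 − 0.97 = 0.03
((~r /\ (q -> p)) \/ ~(p \/ r)) = max(0.03, 0.03) = 0.03
~p: Łukasiewicz ¬ gives 1 − 0.16 = 0.84
(~p -> s): min(1, 1 − 0.84 + 0.98) = 1
(s \/ (~p -> s)) = max(0.98, 1) = 1
(((~r /\ (q -> p)) \/ ~(p \/ r)) -> (s \/ (~p -> s))): min(1, 1 − 0.03 + 1) = 1
~(((~r /\ (q -> p)) \/ ~(p \/ r)) -> (s \/ (~p -> s))): Łukasiewicz ¬ gives 1 − 1 = 0

0.00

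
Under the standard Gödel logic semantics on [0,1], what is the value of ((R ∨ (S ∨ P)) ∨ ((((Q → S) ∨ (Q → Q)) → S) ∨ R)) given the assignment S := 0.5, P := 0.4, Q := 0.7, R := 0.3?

0.50

(S ∨ P) = max(0.5, 0.4) = 0.5
(R ∨ (S ∨ P)) = max(0.3, 0.5) = 0.5
(Q → S): 0.7 > 0.5, so result = 0.5
(Q → Q): 0.7 ≤ 0.7, so result = 1
((Q → S) ∨ (Q → Q)) = max(0.5, 1) = 1
(((Q → S) ∨ (Q → Q)) → S): 1 > 0.5, so result = 0.5
((((Q → S) ∨ (Q → Q)) → S) ∨ R) = max(0.5, 0.3) = 0.5
((R ∨ (S ∨ P)) ∨ ((((Q → S) ∨ (Q → Q)) → S) ∨ R)) = max(0.5, 0.5) = 0.5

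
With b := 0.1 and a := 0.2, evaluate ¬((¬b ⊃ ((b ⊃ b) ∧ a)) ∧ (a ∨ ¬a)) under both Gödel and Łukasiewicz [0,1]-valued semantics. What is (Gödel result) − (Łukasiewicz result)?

Gödel evaluation:
  ¬b: Gödel ¬ of 0.1 = 0 (operand ≠ 0)
  (b ⊃ b): 0.1 ≤ 0.1, so result = 1
  ((b ⊃ b) ∧ a) = min(1, 0.2) = 0.2
  (¬b ⊃ ((b ⊃ b) ∧ a)): 0 ≤ 0.2, so result = 1
  ¬a: Gödel ¬ of 0.2 = 0 (operand ≠ 0)
  (a ∨ ¬a) = max(0.2, 0) = 0.2
  ((¬b ⊃ ((b ⊃ b) ∧ a)) ∧ (a ∨ ¬a)) = min(1, 0.2) = 0.2
  ¬((¬b ⊃ ((b ⊃ b) ∧ a)) ∧ (a ∨ ¬a)): Gödel ¬ of 0.2 = 0 (operand ≠ 0)
  Gödel value = 0
Łukasiewicz evaluation:
  ¬b: Łukasiewicz ¬ gives 1 − 0.1 = 0.9
  (b ⊃ b): min(1, 1 − 0.1 + 0.1) = 1
  ((b ⊃ b) ∧ a) = min(1, 0.2) = 0.2
  (¬b ⊃ ((b ⊃ b) ∧ a)): min(1, 1 − 0.9 + 0.2) = 0.3
  ¬a: Łukasiewicz ¬ gives 1 − 0.2 = 0.8
  (a ∨ ¬a) = max(0.2, 0.8) = 0.8
  ((¬b ⊃ ((b ⊃ b) ∧ a)) ∧ (a ∨ ¬a)) = min(0.3, 0.8) = 0.3
  ¬((¬b ⊃ ((b ⊃ b) ∧ a)) ∧ (a ∨ ¬a)): Łukasiewicz ¬ gives 1 − 0.3 = 0.7
  Łukasiewicz value = 0.7
Difference: 0 − 0.7 = -0.70

-0.70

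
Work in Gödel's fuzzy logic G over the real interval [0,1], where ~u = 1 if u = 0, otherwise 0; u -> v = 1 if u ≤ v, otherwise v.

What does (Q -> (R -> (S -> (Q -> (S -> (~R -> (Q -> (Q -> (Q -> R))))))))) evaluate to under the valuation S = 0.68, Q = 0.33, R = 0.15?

1.00

~R: Gödel ¬ of 0.15 = 0 (operand ≠ 0)
(Q -> R): 0.33 > 0.15, so result = 0.15
(Q -> (Q -> R)): 0.33 > 0.15, so result = 0.15
(Q -> (Q -> (Q -> R))): 0.33 > 0.15, so result = 0.15
(~R -> (Q -> (Q -> (Q -> R)))): 0 ≤ 0.15, so result = 1
(S -> (~R -> (Q -> (Q -> (Q -> R))))): 0.68 ≤ 1, so result = 1
(Q -> (S -> (~R -> (Q -> (Q -> (Q -> R)))))): 0.33 ≤ 1, so result = 1
(S -> (Q -> (S -> (~R -> (Q -> (Q -> (Q -> R))))))): 0.68 ≤ 1, so result = 1
(R -> (S -> (Q -> (S -> (~R -> (Q -> (Q -> (Q -> R)))))))): 0.15 ≤ 1, so result = 1
(Q -> (R -> (S -> (Q -> (S -> (~R -> (Q -> (Q -> (Q -> R))))))))): 0.33 ≤ 1, so result = 1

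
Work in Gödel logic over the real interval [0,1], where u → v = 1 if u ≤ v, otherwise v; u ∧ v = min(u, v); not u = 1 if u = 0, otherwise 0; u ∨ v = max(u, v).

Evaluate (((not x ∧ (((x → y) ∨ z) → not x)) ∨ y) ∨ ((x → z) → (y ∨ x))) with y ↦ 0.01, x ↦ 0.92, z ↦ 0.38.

not x: Gödel ¬ of 0.92 = 0 (operand ≠ 0)
(x → y): 0.92 > 0.01, so result = 0.01
((x → y) ∨ z) = max(0.01, 0.38) = 0.38
not x: Gödel ¬ of 0.92 = 0 (operand ≠ 0)
(((x → y) ∨ z) → not x): 0.38 > 0, so result = 0
(not x ∧ (((x → y) ∨ z) → not x)) = min(0, 0) = 0
((not x ∧ (((x → y) ∨ z) → not x)) ∨ y) = max(0, 0.01) = 0.01
(x → z): 0.92 > 0.38, so result = 0.38
(y ∨ x) = max(0.01, 0.92) = 0.92
((x → z) → (y ∨ x)): 0.38 ≤ 0.92, so result = 1
(((not x ∧ (((x → y) ∨ z) → not x)) ∨ y) ∨ ((x → z) → (y ∨ x))) = max(0.01, 1) = 1

1.00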